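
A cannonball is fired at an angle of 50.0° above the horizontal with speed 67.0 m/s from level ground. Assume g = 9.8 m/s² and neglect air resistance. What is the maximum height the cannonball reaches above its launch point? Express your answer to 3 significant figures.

134 m

Vertical component of launch velocity: v_y = 67.0 sin 50.0° = 51.32 m/s.
At the highest point the vertical velocity is zero, so v_y² = 2 g h_max.
h_max = (51.32)² / (2 × 9.8) = 2634 / 19.60 = 134 m.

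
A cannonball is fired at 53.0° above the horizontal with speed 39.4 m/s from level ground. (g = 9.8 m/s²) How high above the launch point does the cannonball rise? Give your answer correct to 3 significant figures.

50.5 m

Vertical component of launch velocity: v_y = 39.4 sin 53.0° = 31.47 m/s.
At the highest point the vertical velocity is zero, so v_y² = 2 g h_max.
h_max = (31.47)² / (2 × 9.8) = 990.4 / 19.60 = 50.5 m.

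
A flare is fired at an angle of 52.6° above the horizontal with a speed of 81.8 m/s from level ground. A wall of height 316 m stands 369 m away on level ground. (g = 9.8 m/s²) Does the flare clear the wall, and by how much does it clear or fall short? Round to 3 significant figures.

No — it falls 104 m short of clearing the wall.

v_x = 81.8 cos 52.6° = 49.68 m/s; v_y0 = 81.8 sin 52.6° = 64.98 m/s.
Time to reach the wall: t = 369 / 49.68 = 7.428 s.
Height at that point: y = 64.98×7.428 − 4.900×7.428² = 212.3 m.
That is 316 − 212.3 = 104 m below the top of the wall, so the flare does not clear it.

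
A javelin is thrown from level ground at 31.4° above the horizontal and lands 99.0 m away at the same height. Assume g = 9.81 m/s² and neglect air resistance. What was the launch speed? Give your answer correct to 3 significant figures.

On level ground, R = v₀² sin(2θ) / g, so v₀ = √(R g / sin 2θ).
sin(2 × 31.4°) = 0.8894.
v₀ = √(99.0 × 9.81 / 0.8894) = √1092 = 33.0 m/s.

33.0 m/s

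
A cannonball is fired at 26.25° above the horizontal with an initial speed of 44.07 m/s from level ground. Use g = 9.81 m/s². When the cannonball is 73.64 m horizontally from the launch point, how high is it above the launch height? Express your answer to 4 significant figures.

v_x = 44.07 cos 26.25° = 39.525 m/s, v_y0 = 44.07 sin 26.25° = 19.492 m/s.
Time to reach x = 73.64 m: t = x / v_x = 73.64 / 39.525 = 1.8631 s.
y = v_y0 t − ½ g t² = 19.492×1.8631 − 4.905×1.8631² = 19.29 m.

19.29 m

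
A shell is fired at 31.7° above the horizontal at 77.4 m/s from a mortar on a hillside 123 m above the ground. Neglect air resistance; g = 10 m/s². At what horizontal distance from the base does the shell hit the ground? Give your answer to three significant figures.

Components: v_x = 77.4 cos 31.7° = 65.85 m/s, v_y = 77.4 sin 31.7° = 40.67 m/s.
Vertical: 0 = 123 + 40.67 t − ½(10) t² ⇒ 5.000 t² − 40.67 t − 123 = 0.
t = [40.67 + √(1654 + 2460)] / 10.00 = 10.48 s.
Horizontal: R = v_x · t = 65.85 × 10.48 = 690 m.

690 m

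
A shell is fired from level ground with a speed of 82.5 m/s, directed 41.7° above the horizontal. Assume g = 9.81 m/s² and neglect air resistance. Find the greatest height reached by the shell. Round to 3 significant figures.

Vertical component of launch velocity: v_y = 82.5 sin 41.7° = 54.88 m/s.
At the highest point the vertical velocity is zero, so v_y² = 2 g h_max.
h_max = (54.88)² / (2 × 9.81) = 3012 / 19.62 = 154 m.

154 m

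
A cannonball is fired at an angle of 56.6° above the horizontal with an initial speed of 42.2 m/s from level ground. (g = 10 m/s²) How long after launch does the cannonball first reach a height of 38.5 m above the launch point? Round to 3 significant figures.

v_y0 = 42.2 sin 56.6° = 35.23 m/s.
Set y = v_y0 t − ½ g t² = 38.5: 5.000 t² − 35.23 t + 38.5 = 0.
t = [35.23 ± √(1241 − 770.0)] / 10 = (35.23 ± 21.70) / 10, giving t = 1.35 s or t = 5.69 s.
The cannonball is on the way up at the first time, so t = 1.35 s.

1.35 s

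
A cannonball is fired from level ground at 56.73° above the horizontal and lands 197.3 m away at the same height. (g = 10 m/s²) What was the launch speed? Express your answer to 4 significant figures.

On level ground, R = v₀² sin(2θ) / g, so v₀ = √(R g / sin 2θ).
sin(2 × 56.73°) = 0.9173.
v₀ = √(197.3 × 10 / 0.9173) = √2150.9 = 46.38 m/s.

46.38 m/s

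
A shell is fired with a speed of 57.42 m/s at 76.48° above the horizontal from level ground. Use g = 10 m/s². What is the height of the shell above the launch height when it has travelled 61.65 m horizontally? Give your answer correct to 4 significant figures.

150.9 m

v_x = 57.42 cos 76.48° = 13.424 m/s, v_y0 = 57.42 sin 76.48° = 55.829 m/s.
Time to reach x = 61.65 m: t = x / v_x = 61.65 / 13.424 = 4.5925 s.
y = v_y0 t − ½ g t² = 55.829×4.5925 − 5.000×4.5925² = 150.9 m.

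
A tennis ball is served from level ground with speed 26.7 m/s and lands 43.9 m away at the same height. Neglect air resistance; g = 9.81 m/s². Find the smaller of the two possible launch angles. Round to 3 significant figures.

18.6°

Level-ground range: R = v₀² sin(2θ)/g ⇒ sin 2θ = R g / v₀² = 43.9×9.81/26.7² = 0.6041.
2θ = arcsin(0.6041) = 37.16° or 180° − 37.16° = 142.84°.
So θ = 18.6° or θ = 71.4°.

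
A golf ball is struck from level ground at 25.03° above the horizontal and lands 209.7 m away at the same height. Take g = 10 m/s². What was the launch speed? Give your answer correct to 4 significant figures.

52.30 m/s

On level ground, R = v₀² sin(2θ) / g, so v₀ = √(R g / sin 2θ).
sin(2 × 25.03°) = 0.7667.
v₀ = √(209.7 × 10 / 0.7667) = √2735.1 = 52.30 m/s.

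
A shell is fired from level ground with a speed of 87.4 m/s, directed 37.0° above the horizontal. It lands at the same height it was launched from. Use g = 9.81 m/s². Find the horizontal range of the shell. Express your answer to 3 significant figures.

749 m

For level ground, R = v₀² sin(2θ) / g.
sin(2 × 37.0°) = sin 74.00° = 0.9613.
R = (87.4)² × 0.9613 / 9.81 = 749 m.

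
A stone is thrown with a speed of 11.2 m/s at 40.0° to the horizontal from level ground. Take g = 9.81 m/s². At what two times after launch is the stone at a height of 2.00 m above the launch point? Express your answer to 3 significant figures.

0.372 s and 1.10 s

v_y0 = 11.2 sin 40.0° = 7.199 m/s.
Set y = v_y0 t − ½ g t² = 2.00: 4.905 t² − 7.199 t + 2.00 = 0.
t = [7.199 ± √(51.83 − 39.24)] / 9.81 = (7.199 ± 3.548) / 9.81, giving t = 0.372 s or t = 1.10 s.
So the stone is at 2.00 m at t = 0.372 s (rising) and t = 1.10 s (falling).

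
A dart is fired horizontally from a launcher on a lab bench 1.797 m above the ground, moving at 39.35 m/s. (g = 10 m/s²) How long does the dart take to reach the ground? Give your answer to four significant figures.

The horizontal speed doesn't affect the fall. With v_y0 = 0, h = ½ g t².
t = √(2 × 1.797 / 10) = √0.35940 = 0.5995 s.

0.5995 s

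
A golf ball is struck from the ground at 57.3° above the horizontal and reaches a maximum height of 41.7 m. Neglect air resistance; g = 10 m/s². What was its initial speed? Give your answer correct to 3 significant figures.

34.3 m/s

At maximum height v_y = 0, so (v₀ sin θ)² = 2 g H.
v₀ sin 57.3° = √(2 × 10 × 41.7) = 28.88 m/s.
v₀ = 28.88 / sin 57.3° = 28.88 / 0.8415 = 34.3 m/s.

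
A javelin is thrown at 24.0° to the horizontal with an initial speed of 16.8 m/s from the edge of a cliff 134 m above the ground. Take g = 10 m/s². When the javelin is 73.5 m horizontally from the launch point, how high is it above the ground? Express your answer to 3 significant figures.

v_x = 16.8 cos 24.0° = 15.35 m/s, v_y0 = 16.8 sin 24.0° = 6.833 m/s.
Time to reach x = 73.5 m: t = x / v_x = 73.5 / 15.35 = 4.788 s.
y = 134 + v_y0 t − ½ g t² = 134 + 6.833×4.788 − 5.000×4.788² = 52.1 m.

52.1 m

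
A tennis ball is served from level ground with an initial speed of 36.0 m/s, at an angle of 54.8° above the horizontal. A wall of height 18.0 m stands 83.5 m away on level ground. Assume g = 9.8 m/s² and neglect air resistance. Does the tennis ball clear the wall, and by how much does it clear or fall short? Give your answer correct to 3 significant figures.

v_x = 36.0 cos 54.8° = 20.75 m/s; v_y0 = 36.0 sin 54.8° = 29.42 m/s.
Time to reach the wall: t = 83.5 / 20.75 = 4.024 s.
Height at that point: y = 29.42×4.024 − 4.900×4.024² = 39.04 m.
That is 39.04 − 18.0 = 21.0 m above the top of the wall, so the tennis ball clears it.

Yes — it clears the wall by 21.0 m.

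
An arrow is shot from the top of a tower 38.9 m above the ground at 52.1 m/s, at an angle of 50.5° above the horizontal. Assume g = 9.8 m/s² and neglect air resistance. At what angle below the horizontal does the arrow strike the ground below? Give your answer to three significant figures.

55.8°

v_x = 52.1 cos 50.5° = 33.14 m/s.
At impact |v_y| = √(v_y0² + 2 g h) = √(40.20² + 2×9.8×38.9) = 48.77 m/s.
Angle below horizontal = arctan(|v_y| / v_x) = arctan(48.77 / 33.14) = 55.8°.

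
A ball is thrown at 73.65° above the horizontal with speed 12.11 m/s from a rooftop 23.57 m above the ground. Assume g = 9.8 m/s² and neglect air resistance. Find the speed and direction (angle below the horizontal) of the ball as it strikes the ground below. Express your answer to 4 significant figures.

v_x = 12.11 cos 73.65° = 3.4090 m/s (constant).
|v_y| at impact = √((11.620)² + 2×9.8×23.57) = 24.434 m/s.
Speed = √(3.4090² + 24.434²) = 24.67 m/s; angle = arctan(24.434/3.4090) = 82.06° below horizontal.

24.67 m/s at 82.06° below the horizontal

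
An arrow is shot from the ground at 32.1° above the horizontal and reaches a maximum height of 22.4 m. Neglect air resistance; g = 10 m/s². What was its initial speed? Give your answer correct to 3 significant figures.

At maximum height v_y = 0, so (v₀ sin θ)² = 2 g H.
v₀ sin 32.1° = √(2 × 10 × 22.4) = 21.17 m/s.
v₀ = 21.17 / sin 32.1° = 21.17 / 0.5314 = 39.8 m/s.

39.8 m/s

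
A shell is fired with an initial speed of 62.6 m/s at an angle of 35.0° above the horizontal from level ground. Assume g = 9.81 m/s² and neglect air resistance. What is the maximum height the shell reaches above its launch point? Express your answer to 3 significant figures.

65.7 m

Vertical component of launch velocity: v_y = 62.6 sin 35.0° = 35.91 m/s.
At the highest point the vertical velocity is zero, so v_y² = 2 g h_max.
h_max = (35.91)² / (2 × 9.81) = 1290 / 19.62 = 65.7 m.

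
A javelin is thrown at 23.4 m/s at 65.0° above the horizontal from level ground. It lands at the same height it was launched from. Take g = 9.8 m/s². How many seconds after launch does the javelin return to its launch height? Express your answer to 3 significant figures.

Vertical component: v_y = 23.4 sin 65.0° = 21.21 m/s.
For a projectile landing at launch height, time of flight is t = 2 v_y / g = 2 × 21.21 / 9.8 = 4.33 s.

4.33 s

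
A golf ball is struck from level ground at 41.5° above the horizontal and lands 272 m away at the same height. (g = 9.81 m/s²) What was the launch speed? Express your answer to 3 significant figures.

51.8 m/s

On level ground, R = v₀² sin(2θ) / g, so v₀ = √(R g / sin 2θ).
sin(2 × 41.5°) = 0.9925.
v₀ = √(272 × 9.81 / 0.9925) = √2688 = 51.8 m/s.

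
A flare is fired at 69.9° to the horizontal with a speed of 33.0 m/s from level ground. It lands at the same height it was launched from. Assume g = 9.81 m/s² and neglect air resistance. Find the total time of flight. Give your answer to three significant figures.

Vertical component: v_y = 33.0 sin 69.9° = 30.99 m/s.
For a projectile landing at launch height, time of flight is t = 2 v_y / g = 2 × 30.99 / 9.81 = 6.32 s.

6.32 s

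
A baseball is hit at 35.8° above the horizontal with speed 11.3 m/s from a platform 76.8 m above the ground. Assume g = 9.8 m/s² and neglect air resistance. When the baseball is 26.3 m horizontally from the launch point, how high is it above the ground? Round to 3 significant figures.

55.4 m

v_x = 11.3 cos 35.8° = 9.165 m/s, v_y0 = 11.3 sin 35.8° = 6.610 m/s.
Time to reach x = 26.3 m: t = x / v_x = 26.3 / 9.165 = 2.870 s.
y = 76.8 + v_y0 t − ½ g t² = 76.8 + 6.610×2.870 − 4.900×2.870² = 55.4 m.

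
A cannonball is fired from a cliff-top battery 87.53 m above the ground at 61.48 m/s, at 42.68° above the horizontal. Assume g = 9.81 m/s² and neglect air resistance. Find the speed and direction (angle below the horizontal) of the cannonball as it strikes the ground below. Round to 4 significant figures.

v_x = 61.48 cos 42.68° = 45.197 m/s (constant).
|v_y| at impact = √((41.677)² + 2×9.81×87.53) = 58.773 m/s.
Speed = √(45.197² + 58.773²) = 74.14 m/s; angle = arctan(58.773/45.197) = 52.44° below horizontal.

74.14 m/s at 52.44° below the horizontal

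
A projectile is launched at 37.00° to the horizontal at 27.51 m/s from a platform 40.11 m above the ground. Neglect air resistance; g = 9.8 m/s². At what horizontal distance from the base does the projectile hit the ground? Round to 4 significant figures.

Components: v_x = 27.51 cos 37.00° = 21.970 m/s, v_y = 27.51 sin 37.00° = 16.556 m/s.
Vertical: 0 = 40.11 + 16.556 t − ½(9.8) t² ⇒ 4.900 t² − 16.556 t − 40.11 = 0.
t = [16.556 + √(274.10 + 786.16)] / 9.800 = 5.0120 s.
Horizontal: R = v_x · t = 21.970 × 5.0120 = 110.1 m.

110.1 m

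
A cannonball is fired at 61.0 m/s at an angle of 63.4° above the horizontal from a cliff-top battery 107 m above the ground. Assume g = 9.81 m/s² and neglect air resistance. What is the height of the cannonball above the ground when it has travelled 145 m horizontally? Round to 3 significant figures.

v_x = 61.0 cos 63.4° = 27.31 m/s, v_y0 = 61.0 sin 63.4° = 54.54 m/s.
Time to reach x = 145 m: t = x / v_x = 145 / 27.31 = 5.309 s.
y = 107 + v_y0 t − ½ g t² = 107 + 54.54×5.309 − 4.905×5.309² = 258 m.

258 m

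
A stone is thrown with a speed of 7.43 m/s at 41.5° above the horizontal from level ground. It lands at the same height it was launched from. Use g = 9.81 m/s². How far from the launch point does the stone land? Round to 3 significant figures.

For level ground, R = v₀² sin(2θ) / g.
sin(2 × 41.5°) = sin 83.00° = 0.9925.
R = (7.43)² × 0.9925 / 9.81 = 5.59 m.

5.59 m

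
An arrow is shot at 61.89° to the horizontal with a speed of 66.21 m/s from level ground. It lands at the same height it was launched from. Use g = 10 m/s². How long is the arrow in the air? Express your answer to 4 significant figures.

Vertical component: v_y = 66.21 sin 61.89° = 58.400 m/s.
For a projectile landing at launch height, time of flight is t = 2 v_y / g = 2 × 58.400 / 10 = 11.68 s.

11.68 s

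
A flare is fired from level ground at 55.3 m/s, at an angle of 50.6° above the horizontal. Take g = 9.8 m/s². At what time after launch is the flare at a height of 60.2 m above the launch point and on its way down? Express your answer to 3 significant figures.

6.95 s

v_y0 = 55.3 sin 50.6° = 42.73 m/s.
Set y = v_y0 t − ½ g t² = 60.2: 4.900 t² − 42.73 t + 60.2 = 0.
t = [42.73 ± √(1826 − 1180)] / 9.8 = (42.73 ± 25.42) / 9.8, giving t = 1.77 s or t = 6.95 s.
On the way down corresponds to the larger root: t = 6.95 s.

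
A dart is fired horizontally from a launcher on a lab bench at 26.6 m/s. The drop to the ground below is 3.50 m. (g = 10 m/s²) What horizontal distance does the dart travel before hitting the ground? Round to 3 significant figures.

Initial vertical velocity is zero, so the fall time comes from h = ½ g t²: t = √(2 × 3.50 / 10) = 0.8367 s.
Horizontal motion is uniform at 26.6 m/s, so x = 26.6 × 0.8367 = 22.3 m.

22.3 m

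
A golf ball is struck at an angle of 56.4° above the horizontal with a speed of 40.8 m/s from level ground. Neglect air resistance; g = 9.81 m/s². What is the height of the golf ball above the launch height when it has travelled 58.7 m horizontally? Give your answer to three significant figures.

55.2 m

v_x = 40.8 cos 56.4° = 22.58 m/s, v_y0 = 40.8 sin 56.4° = 33.98 m/s.
Time to reach x = 58.7 m: t = x / v_x = 58.7 / 22.58 = 2.600 s.
y = v_y0 t − ½ g t² = 33.98×2.600 − 4.905×2.600² = 55.2 m.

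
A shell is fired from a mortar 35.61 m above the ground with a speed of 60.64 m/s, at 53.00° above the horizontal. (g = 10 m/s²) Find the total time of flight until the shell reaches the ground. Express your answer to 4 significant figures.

10.37 s

Vertical component: v_y = 60.64 sin 53.00° = 48.429 m/s.
Taking up as positive with launch at y = 35.61 m, landing at y = 0: 0 = 35.61 + 48.429 t − ½(10) t².
Solving 5.000 t² − 48.429 t − 35.61 = 0 gives t = [48.429 + √(48.429² + 4·5.000·35.61)] / 10.00 = 10.37 s.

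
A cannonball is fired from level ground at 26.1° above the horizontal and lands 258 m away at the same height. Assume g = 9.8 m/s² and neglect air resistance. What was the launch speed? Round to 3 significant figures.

56.6 m/s

On level ground, R = v₀² sin(2θ) / g, so v₀ = √(R g / sin 2θ).
sin(2 × 26.1°) = 0.7902.
v₀ = √(258 × 9.8 / 0.7902) = √3200 = 56.6 m/s.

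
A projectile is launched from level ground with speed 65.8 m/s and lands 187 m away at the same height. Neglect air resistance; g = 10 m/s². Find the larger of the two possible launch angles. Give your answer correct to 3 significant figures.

77.2°

Level-ground range: R = v₀² sin(2θ)/g ⇒ sin 2θ = R g / v₀² = 187×10/65.8² = 0.4319.
2θ = arcsin(0.4319) = 25.59° or 180° − 25.59° = 154.41°.
So θ = 12.8° or θ = 77.2°.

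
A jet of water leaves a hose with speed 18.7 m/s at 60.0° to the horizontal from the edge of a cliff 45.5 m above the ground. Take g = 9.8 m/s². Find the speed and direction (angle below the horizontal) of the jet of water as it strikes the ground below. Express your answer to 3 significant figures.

35.2 m/s at 74.6° below the horizontal

v_x = 18.7 cos 60.0° = 9.350 m/s (constant).
|v_y| at impact = √((16.19)² + 2×9.8×45.5) = 33.97 m/s.
Speed = √(9.350² + 33.97²) = 35.2 m/s; angle = arctan(33.97/9.350) = 74.6° below horizontal.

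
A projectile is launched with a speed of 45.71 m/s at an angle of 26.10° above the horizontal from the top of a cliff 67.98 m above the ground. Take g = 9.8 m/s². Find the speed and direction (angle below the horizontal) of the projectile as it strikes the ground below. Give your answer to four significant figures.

v_x = 45.71 cos 26.10° = 41.049 m/s (constant).
|v_y| at impact = √((20.110)² + 2×9.8×67.98) = 41.675 m/s.
Speed = √(41.049² + 41.675²) = 58.50 m/s; angle = arctan(41.675/41.049) = 45.43° below horizontal.

58.50 m/s at 45.43° below the horizontal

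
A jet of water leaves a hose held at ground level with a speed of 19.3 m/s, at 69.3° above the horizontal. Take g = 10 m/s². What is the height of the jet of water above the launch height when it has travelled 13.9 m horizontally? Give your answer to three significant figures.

16.0 m

v_x = 19.3 cos 69.3° = 6.822 m/s, v_y0 = 19.3 sin 69.3° = 18.05 m/s.
Time to reach x = 13.9 m: t = x / v_x = 13.9 / 6.822 = 2.038 s.
y = v_y0 t − ½ g t² = 18.05×2.038 − 5.000×2.038² = 16.0 m.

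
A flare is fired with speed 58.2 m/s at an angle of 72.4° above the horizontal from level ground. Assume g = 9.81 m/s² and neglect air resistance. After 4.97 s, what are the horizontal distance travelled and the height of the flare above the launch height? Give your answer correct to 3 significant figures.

x = 87.5 m, y = 155 m

v_x = 58.2 cos 72.4° = 17.60 m/s; v_y0 = 58.2 sin 72.4° = 55.48 m/s.
x = v_x t = 17.60 × 4.97 = 87.5 m.
y = v_y0 t − ½ g t² = 55.48×4.97 − 4.905×4.97² = 155 m.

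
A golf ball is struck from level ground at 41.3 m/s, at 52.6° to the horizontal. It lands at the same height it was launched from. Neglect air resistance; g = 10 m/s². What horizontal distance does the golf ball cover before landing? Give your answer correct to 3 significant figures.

For level ground, R = v₀² sin(2θ) / g.
sin(2 × 52.6°) = sin 105.2° = 0.9650.
R = (41.3)² × 0.9650 / 10 = 165 m.

165 m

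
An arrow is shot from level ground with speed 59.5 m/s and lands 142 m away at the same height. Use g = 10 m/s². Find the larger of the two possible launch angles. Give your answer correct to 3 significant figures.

78.2°

Level-ground range: R = v₀² sin(2θ)/g ⇒ sin 2θ = R g / v₀² = 142×10/59.5² = 0.4011.
2θ = arcsin(0.4011) = 23.65° or 180° − 23.65° = 156.35°.
So θ = 11.8° or θ = 78.2°.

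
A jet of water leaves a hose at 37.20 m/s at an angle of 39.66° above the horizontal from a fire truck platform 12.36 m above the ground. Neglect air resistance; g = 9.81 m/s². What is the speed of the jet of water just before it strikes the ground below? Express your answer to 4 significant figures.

v_x = 37.20 cos 39.66° = 28.638 m/s is unchanged throughout.
For the vertical component, v_y² = v_y0² + 2 g h = (23.742)² + 2×9.81×12.36 = 806.19, so |v_y| = 28.393 m/s.
Impact speed = √(v_x² + v_y²) = √(820.14 + 806.19) = 40.33 m/s.

40.33 m/s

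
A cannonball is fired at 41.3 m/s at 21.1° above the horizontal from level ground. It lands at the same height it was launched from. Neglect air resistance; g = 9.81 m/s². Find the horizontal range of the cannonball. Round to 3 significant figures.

117 m

Components: v_x = 41.3 cos 21.1° = 38.53 m/s, v_y = 41.3 sin 21.1° = 14.87 m/s.
Time of flight (same landing height): t = 2 v_y / g = 2 × 14.87 / 9.81 = 3.032 s.
Range: R = v_x · t = 38.53 × 3.032 = 117 m.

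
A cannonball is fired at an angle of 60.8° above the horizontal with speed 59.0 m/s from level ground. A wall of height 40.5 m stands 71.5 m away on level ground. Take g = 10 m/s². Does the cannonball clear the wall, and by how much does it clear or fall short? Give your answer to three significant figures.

v_x = 59.0 cos 60.8° = 28.78 m/s; v_y0 = 59.0 sin 60.8° = 51.50 m/s.
Time to reach the wall: t = 71.5 / 28.78 = 2.484 s.
Height at that point: y = 51.50×2.484 − 5.000×2.484² = 97.07 m.
That is 97.07 − 40.5 = 56.6 m above the top of the wall, so the cannonball clears it.

Yes — it clears the wall by 56.6 m.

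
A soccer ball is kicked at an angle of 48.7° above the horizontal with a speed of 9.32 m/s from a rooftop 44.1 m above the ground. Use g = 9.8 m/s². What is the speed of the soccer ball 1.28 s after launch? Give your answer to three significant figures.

v_x = 9.32 cos 48.7° = 6.151 m/s (constant).
v_y(t) = 9.32 sin 48.7° − g t = 7.002 − 9.8 × 1.28 = -5.542 m/s.
Speed = √(v_x² + v_y²) = √(37.83 + 30.71) = 8.28 m/s.

8.28 m/s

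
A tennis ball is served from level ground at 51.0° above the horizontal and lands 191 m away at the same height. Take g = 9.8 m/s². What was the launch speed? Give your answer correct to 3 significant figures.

43.7 m/s

On level ground, R = v₀² sin(2θ) / g, so v₀ = √(R g / sin 2θ).
sin(2 × 51.0°) = 0.9781.
v₀ = √(191 × 9.8 / 0.9781) = √1914 = 43.7 m/s.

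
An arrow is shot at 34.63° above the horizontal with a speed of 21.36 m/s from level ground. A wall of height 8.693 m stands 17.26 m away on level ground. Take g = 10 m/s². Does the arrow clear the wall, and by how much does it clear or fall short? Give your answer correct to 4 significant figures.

v_x = 21.36 cos 34.63° = 17.576 m/s; v_y0 = 21.36 sin 34.63° = 12.138 m/s.
Time to reach the wall: t = 17.26 / 17.576 = 0.98202 s.
Height at that point: y = 12.138×0.98202 − 5.000×0.98202² = 7.0979 m.
That is 8.693 − 7.0979 = 1.595 m below the top of the wall, so the arrow does not clear it.

No — it falls 1.595 m short of clearing the wall.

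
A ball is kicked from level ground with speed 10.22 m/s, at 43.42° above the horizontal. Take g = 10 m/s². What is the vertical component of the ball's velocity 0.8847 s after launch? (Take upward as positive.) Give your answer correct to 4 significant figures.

Initial vertical component: v_y0 = 10.22 sin 43.42° = 7.0246 m/s.
v_y(t) = v_y0 − g t = 7.0246 − 10 × 0.8847 = -1.822 m/s.

-1.822 m/s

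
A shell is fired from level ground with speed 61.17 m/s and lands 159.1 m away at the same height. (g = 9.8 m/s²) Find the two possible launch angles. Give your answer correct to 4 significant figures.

12.31° and 77.69°

Level-ground range: R = v₀² sin(2θ)/g ⇒ sin 2θ = R g / v₀² = 159.1×9.8/61.17² = 0.4167.
2θ = arcsin(0.4167) = 24.626° or 180° − 24.626° = 155.374°.
So θ = 12.31° or θ = 77.69°.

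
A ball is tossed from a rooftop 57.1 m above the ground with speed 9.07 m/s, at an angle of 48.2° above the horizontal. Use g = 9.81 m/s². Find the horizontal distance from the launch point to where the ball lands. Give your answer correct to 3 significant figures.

25.2 m

Components: v_x = 9.07 cos 48.2° = 6.045 m/s, v_y = 9.07 sin 48.2° = 6.761 m/s.
Vertical: 0 = 57.1 + 6.761 t − ½(9.81) t² ⇒ 4.905 t² − 6.761 t − 57.1 = 0.
t = [6.761 + √(45.71 + 1120)] / 9.810 = 4.170 s.
Horizontal: R = v_x · t = 6.045 × 4.170 = 25.2 m.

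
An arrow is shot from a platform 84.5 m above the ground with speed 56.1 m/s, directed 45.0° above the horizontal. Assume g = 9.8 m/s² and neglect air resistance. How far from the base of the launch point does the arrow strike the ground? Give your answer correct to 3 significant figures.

391 m

Components: v_x = 56.1 cos 45.0° = 39.67 m/s, v_y = 56.1 sin 45.0° = 39.67 m/s.
Vertical: 0 = 84.5 + 39.67 t − ½(9.8) t² ⇒ 4.900 t² − 39.67 t − 84.5 = 0.
t = [39.67 + √(1574 + 1656)] / 9.800 = 9.847 s.
Horizontal: R = v_x · t = 39.67 × 9.847 = 391 m.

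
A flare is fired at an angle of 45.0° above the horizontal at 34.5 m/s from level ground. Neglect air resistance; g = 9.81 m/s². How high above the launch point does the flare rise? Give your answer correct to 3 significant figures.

Vertical component of launch velocity: v_y = 34.5 sin 45.0° = 24.40 m/s.
At the highest point the vertical velocity is zero, so v_y² = 2 g h_max.
h_max = (24.40)² / (2 × 9.81) = 595.4 / 19.62 = 30.3 m.

30.3 m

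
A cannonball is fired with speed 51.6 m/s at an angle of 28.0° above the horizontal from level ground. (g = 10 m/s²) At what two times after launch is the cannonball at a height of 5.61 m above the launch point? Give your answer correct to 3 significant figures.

v_y0 = 51.6 sin 28.0° = 24.22 m/s.
Set y = v_y0 t − ½ g t² = 5.61: 5.000 t² − 24.22 t + 5.61 = 0.
t = [24.22 ± √(586.6 − 112.2)] / 10 = (24.22 ± 21.78) / 10, giving t = 0.244 s or t = 4.60 s.
So the cannonball is at 5.61 m at t = 0.244 s (rising) and t = 4.60 s (falling).

0.244 s and 4.60 s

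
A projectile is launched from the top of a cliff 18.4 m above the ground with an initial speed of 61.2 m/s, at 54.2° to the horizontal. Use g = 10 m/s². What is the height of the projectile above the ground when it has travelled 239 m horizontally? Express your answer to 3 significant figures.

127 m

v_x = 61.2 cos 54.2° = 35.80 m/s, v_y0 = 61.2 sin 54.2° = 49.64 m/s.
Time to reach x = 239 m: t = x / v_x = 239 / 35.80 = 6.676 s.
y = 18.4 + v_y0 t − ½ g t² = 18.4 + 49.64×6.676 − 5.000×6.676² = 127 m.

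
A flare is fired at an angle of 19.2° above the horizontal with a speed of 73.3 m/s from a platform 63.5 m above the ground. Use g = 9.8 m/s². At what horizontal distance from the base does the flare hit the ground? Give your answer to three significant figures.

472 m

Components: v_x = 73.3 cos 19.2° = 69.22 m/s, v_y = 73.3 sin 19.2° = 24.11 m/s.
Vertical: 0 = 63.5 + 24.11 t − ½(9.8) t² ⇒ 4.900 t² − 24.11 t − 63.5 = 0.
t = [24.11 + √(581.3 + 1245)] / 9.800 = 6.821 s.
Horizontal: R = v_x · t = 69.22 × 6.821 = 472 m.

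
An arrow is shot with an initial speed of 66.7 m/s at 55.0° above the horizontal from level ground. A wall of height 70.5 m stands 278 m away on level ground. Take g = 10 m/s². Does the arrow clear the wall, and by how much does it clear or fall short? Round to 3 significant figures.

Yes — it clears the wall by 62.5 m.

v_x = 66.7 cos 55.0° = 38.26 m/s; v_y0 = 66.7 sin 55.0° = 54.64 m/s.
Time to reach the wall: t = 278 / 38.26 = 7.266 s.
Height at that point: y = 54.64×7.266 − 5.000×7.266² = 133.0 m.
That is 133.0 − 70.5 = 62.5 m above the top of the wall, so the arrow clears it.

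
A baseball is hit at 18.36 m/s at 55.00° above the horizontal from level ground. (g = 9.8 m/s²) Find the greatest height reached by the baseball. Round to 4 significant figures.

Vertical component of launch velocity: v_y = 18.36 sin 55.00° = 15.040 m/s.
At the highest point the vertical velocity is zero, so v_y² = 2 g h_max.
h_max = (15.040)² / (2 × 9.8) = 226.20 / 19.60 = 11.54 m.

11.54 m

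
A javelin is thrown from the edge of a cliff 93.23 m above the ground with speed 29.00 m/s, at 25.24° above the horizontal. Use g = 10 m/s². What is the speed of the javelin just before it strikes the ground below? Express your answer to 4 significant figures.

v_x = 29.00 cos 25.24° = 26.231 m/s is unchanged throughout.
For the vertical component, v_y² = v_y0² + 2 g h = (12.366)² + 2×10×93.23 = 2017.5, so |v_y| = 44.917 m/s.
Impact speed = √(v_x² + v_y²) = √(688.07 + 2017.5) = 52.02 m/s.

52.02 m/s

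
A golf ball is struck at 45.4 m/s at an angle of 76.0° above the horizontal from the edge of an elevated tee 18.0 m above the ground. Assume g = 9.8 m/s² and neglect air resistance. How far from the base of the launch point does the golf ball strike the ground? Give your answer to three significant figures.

Components: v_x = 45.4 cos 76.0° = 10.98 m/s, v_y = 45.4 sin 76.0° = 44.05 m/s.
Vertical: 0 = 18.0 + 44.05 t − ½(9.8) t² ⇒ 4.900 t² − 44.05 t − 18.0 = 0.
t = [44.05 + √(1940 + 352.8)] / 9.800 = 9.381 s.
Horizontal: R = v_x · t = 10.98 × 9.381 = 103 m.

103 m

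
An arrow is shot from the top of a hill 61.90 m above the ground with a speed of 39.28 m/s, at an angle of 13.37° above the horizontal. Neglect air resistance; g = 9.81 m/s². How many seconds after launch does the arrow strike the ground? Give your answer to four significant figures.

4.597 s

Vertical component: v_y = 39.28 sin 13.37° = 9.0830 m/s.
Taking up as positive with launch at y = 61.90 m, landing at y = 0: 0 = 61.90 + 9.0830 t − ½(9.81) t².
Solving 4.905 t² − 9.0830 t − 61.90 = 0 gives t = [9.0830 + √(9.0830² + 4·4.905·61.90)] / 9.810 = 4.597 s.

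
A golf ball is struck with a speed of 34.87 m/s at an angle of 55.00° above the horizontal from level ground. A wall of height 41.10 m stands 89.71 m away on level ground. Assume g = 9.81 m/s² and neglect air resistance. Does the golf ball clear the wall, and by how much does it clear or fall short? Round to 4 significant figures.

No — it falls 11.66 m short of clearing the wall.

v_x = 34.87 cos 55.00° = 20.001 m/s; v_y0 = 34.87 sin 55.00° = 28.564 m/s.
Time to reach the wall: t = 89.71 / 20.001 = 4.4853 s.
Height at that point: y = 28.564×4.4853 − 4.905×4.4853² = 29.440 m.
That is 41.10 − 29.440 = 11.66 m below the top of the wall, so the golf ball does not clear it.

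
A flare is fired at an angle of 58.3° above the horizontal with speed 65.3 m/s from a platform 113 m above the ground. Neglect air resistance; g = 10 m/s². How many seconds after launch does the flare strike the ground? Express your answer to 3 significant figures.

12.9 s

Vertical component: v_y = 65.3 sin 58.3° = 55.56 m/s.
Taking up as positive with launch at y = 113 m, landing at y = 0: 0 = 113 + 55.56 t − ½(10) t².
Solving 5.000 t² − 55.56 t − 113 = 0 gives t = [55.56 + √(55.56² + 4·5.000·113)] / 10.00 = 12.9 s.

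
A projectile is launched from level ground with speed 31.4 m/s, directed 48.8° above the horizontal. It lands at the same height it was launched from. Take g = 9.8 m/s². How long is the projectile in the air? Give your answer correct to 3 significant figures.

4.82 s

Vertical component: v_y = 31.4 sin 48.8° = 23.63 m/s.
For a projectile landing at launch height, time of flight is t = 2 v_y / g = 2 × 23.63 / 9.8 = 4.82 s.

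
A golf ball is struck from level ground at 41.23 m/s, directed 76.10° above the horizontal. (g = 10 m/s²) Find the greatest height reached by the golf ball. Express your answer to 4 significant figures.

80.09 m

Vertical component of launch velocity: v_y = 41.23 sin 76.10° = 40.023 m/s.
At the highest point the vertical velocity is zero, so v_y² = 2 g h_max.
h_max = (40.023)² / (2 × 10) = 1601.8 / 20.00 = 80.09 m.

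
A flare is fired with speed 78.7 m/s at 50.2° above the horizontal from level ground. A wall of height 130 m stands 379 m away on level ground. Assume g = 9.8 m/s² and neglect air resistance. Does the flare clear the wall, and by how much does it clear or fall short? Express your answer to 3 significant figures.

v_x = 78.7 cos 50.2° = 50.38 m/s; v_y0 = 78.7 sin 50.2° = 60.46 m/s.
Time to reach the wall: t = 379 / 50.38 = 7.523 s.
Height at that point: y = 60.46×7.523 − 4.900×7.523² = 177.5 m.
That is 177.5 − 130 = 47.5 m above the top of the wall, so the flare clears it.

Yes — it clears the wall by 47.5 m.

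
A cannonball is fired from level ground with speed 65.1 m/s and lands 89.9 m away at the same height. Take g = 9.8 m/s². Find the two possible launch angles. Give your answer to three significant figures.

Level-ground range: R = v₀² sin(2θ)/g ⇒ sin 2θ = R g / v₀² = 89.9×9.8/65.1² = 0.2079.
2θ = arcsin(0.2079) = 12.00° or 180° − 12.00° = 168.00°.
So θ = 6.00° or θ = 84.0°.

6.00° and 84.0°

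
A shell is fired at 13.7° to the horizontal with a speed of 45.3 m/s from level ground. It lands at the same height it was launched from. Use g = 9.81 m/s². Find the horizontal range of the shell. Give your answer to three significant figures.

Components: v_x = 45.3 cos 13.7° = 44.01 m/s, v_y = 45.3 sin 13.7° = 10.73 m/s.
Time of flight (same landing height): t = 2 v_y / g = 2 × 10.73 / 9.81 = 2.188 s.
Range: R = v_x · t = 44.01 × 2.188 = 96.3 m.

96.3 m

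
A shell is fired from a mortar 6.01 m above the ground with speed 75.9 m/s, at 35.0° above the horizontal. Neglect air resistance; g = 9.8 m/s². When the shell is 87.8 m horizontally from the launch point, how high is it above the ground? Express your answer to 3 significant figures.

57.7 m

v_x = 75.9 cos 35.0° = 62.17 m/s, v_y0 = 75.9 sin 35.0° = 43.53 m/s.
Time to reach x = 87.8 m: t = x / v_x = 87.8 / 62.17 = 1.412 s.
y = 6.01 + v_y0 t − ½ g t² = 6.01 + 43.53×1.412 − 4.900×1.412² = 57.7 m.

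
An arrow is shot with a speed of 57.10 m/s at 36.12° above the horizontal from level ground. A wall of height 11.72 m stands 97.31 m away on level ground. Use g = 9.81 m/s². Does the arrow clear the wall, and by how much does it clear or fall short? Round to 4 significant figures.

Yes — it clears the wall by 37.46 m.

v_x = 57.10 cos 36.12° = 46.124 m/s; v_y0 = 57.10 sin 36.12° = 33.659 m/s.
Time to reach the wall: t = 97.31 / 46.124 = 2.1097 s.
Height at that point: y = 33.659×2.1097 − 4.905×2.1097² = 49.179 m.
That is 49.179 − 11.72 = 37.46 m above the top of the wall, so the arrow clears it.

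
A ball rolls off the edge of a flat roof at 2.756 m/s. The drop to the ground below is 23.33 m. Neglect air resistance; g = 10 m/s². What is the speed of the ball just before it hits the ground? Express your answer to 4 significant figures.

21.78 m/s

Fall time: t = √(2 × 23.33 / 10) = 2.1601 s.
At impact: v_x = 2.756 m/s (unchanged), v_y = g t = 10 × 2.1601 = 21.601 m/s.
Speed = √(v_x² + v_y²) = √(7.5955 + 466.60) = 21.78 m/s.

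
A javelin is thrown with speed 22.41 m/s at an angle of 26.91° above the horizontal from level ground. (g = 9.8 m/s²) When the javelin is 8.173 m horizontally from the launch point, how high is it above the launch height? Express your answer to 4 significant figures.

3.329 m

v_x = 22.41 cos 26.91° = 19.983 m/s, v_y0 = 22.41 sin 26.91° = 10.143 m/s.
Time to reach x = 8.173 m: t = x / v_x = 8.173 / 19.983 = 0.40900 s.
y = v_y0 t − ½ g t² = 10.143×0.40900 − 4.900×0.40900² = 3.329 m.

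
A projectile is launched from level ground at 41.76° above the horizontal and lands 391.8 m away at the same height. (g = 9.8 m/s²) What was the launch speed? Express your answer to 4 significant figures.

62.16 m/s

On level ground, R = v₀² sin(2θ) / g, so v₀ = √(R g / sin 2θ).
sin(2 × 41.76°) = 0.9936.
v₀ = √(391.8 × 9.8 / 0.9936) = √3864.4 = 62.16 m/s.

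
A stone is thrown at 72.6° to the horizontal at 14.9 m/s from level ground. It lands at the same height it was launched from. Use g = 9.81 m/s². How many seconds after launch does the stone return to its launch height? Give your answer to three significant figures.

Vertical component: v_y = 14.9 sin 72.6° = 14.22 m/s.
For a projectile landing at launch height, time of flight is t = 2 v_y / g = 2 × 14.22 / 9.81 = 2.90 s.

2.90 s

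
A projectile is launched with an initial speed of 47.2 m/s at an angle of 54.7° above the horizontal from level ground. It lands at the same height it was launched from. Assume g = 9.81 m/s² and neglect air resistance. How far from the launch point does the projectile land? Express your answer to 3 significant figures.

214 m

Components: v_x = 47.2 cos 54.7° = 27.27 m/s, v_y = 47.2 sin 54.7° = 38.52 m/s.
Time of flight (same landing height): t = 2 v_y / g = 2 × 38.52 / 9.81 = 7.853 s.
Range: R = v_x · t = 27.27 × 7.853 = 214 m.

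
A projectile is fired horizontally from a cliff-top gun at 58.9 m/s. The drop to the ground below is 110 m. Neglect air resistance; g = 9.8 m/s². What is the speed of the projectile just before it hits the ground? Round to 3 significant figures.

Fall time: t = √(2 × 110 / 9.8) = 4.738 s.
At impact: v_x = 58.9 m/s (unchanged), v_y = g t = 9.8 × 4.738 = 46.43 m/s.
Speed = √(v_x² + v_y²) = √(3469 + 2156) = 75.0 m/s.

75.0 m/s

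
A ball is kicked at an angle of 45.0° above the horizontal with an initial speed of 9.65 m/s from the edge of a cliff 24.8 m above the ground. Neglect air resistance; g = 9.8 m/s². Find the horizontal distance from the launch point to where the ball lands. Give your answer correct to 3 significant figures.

20.8 m

Components: v_x = 9.65 cos 45.0° = 6.824 m/s, v_y = 9.65 sin 45.0° = 6.824 m/s.
Vertical: 0 = 24.8 + 6.824 t − ½(9.8) t² ⇒ 4.900 t² − 6.824 t − 24.8 = 0.
t = [6.824 + √(46.57 + 486.1)] / 9.800 = 3.051 s.
Horizontal: R = v_x · t = 6.824 × 3.051 = 20.8 m.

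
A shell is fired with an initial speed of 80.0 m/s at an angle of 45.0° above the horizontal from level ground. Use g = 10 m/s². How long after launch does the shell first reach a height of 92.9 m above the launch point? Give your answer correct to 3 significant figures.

v_y0 = 80.0 sin 45.0° = 56.57 m/s.
Set y = v_y0 t − ½ g t² = 92.9: 5.000 t² − 56.57 t + 92.9 = 0.
t = [56.57 ± √(3200 − 1858)] / 10 = (56.57 ± 36.63) / 10, giving t = 1.99 s or t = 9.32 s.
The shell is on the way up at the first time, so t = 1.99 s.

1.99 s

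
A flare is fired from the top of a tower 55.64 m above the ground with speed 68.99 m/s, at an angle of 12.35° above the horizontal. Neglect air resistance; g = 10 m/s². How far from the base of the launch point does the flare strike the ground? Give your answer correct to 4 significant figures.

Components: v_x = 68.99 cos 12.35° = 67.394 m/s, v_y = 68.99 sin 12.35° = 14.756 m/s.
Vertical: 0 = 55.64 + 14.756 t − ½(10) t² ⇒ 5.000 t² − 14.756 t − 55.64 = 0.
t = [14.756 + √(217.74 + 1112.8)] / 10.00 = 5.1233 s.
Horizontal: R = v_x · t = 67.394 × 5.1233 = 345.3 m.

345.3 m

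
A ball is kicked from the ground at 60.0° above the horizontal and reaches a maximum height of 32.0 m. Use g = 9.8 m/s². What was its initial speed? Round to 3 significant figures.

28.9 m/s

At maximum height v_y = 0, so (v₀ sin θ)² = 2 g H.
v₀ sin 60.0° = √(2 × 9.8 × 32.0) = 25.04 m/s.
v₀ = 25.04 / sin 60.0° = 25.04 / 0.8660 = 28.9 m/s.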